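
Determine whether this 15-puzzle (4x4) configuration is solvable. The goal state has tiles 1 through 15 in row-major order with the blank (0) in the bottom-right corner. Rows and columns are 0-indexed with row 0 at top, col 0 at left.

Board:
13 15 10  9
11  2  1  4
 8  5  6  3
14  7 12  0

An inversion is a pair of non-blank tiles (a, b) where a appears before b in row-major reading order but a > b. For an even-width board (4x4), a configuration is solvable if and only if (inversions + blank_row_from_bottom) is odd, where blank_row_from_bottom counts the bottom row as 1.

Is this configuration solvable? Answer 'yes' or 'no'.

Answer: yes

Derivation:
Inversions: 60
Blank is in row 3 (0-indexed from top), which is row 1 counting from the bottom (bottom = 1).
60 + 1 = 61, which is odd, so the puzzle is solvable.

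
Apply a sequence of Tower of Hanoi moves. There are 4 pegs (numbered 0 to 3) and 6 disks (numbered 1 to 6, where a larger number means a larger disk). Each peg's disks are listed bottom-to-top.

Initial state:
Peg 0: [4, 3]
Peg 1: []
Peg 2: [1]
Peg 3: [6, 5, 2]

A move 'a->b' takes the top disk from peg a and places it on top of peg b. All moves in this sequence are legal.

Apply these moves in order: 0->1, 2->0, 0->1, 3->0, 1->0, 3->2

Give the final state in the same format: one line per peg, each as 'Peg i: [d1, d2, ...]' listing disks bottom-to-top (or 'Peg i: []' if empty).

After move 1 (0->1):
Peg 0: [4]
Peg 1: [3]
Peg 2: [1]
Peg 3: [6, 5, 2]

After move 2 (2->0):
Peg 0: [4, 1]
Peg 1: [3]
Peg 2: []
Peg 3: [6, 5, 2]

After move 3 (0->1):
Peg 0: [4]
Peg 1: [3, 1]
Peg 2: []
Peg 3: [6, 5, 2]

After move 4 (3->0):
Peg 0: [4, 2]
Peg 1: [3, 1]
Peg 2: []
Peg 3: [6, 5]

After move 5 (1->0):
Peg 0: [4, 2, 1]
Peg 1: [3]
Peg 2: []
Peg 3: [6, 5]

After move 6 (3->2):
Peg 0: [4, 2, 1]
Peg 1: [3]
Peg 2: [5]
Peg 3: [6]

Answer: Peg 0: [4, 2, 1]
Peg 1: [3]
Peg 2: [5]
Peg 3: [6]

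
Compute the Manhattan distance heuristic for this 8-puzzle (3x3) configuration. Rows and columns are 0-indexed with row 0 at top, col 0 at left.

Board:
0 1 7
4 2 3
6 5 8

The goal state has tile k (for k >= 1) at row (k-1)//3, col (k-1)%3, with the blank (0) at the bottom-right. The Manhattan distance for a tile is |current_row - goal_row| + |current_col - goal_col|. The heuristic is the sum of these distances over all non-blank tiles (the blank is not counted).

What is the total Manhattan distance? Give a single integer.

Answer: 12

Derivation:
Tile 1: at (0,1), goal (0,0), distance |0-0|+|1-0| = 1
Tile 7: at (0,2), goal (2,0), distance |0-2|+|2-0| = 4
Tile 4: at (1,0), goal (1,0), distance |1-1|+|0-0| = 0
Tile 2: at (1,1), goal (0,1), distance |1-0|+|1-1| = 1
Tile 3: at (1,2), goal (0,2), distance |1-0|+|2-2| = 1
Tile 6: at (2,0), goal (1,2), distance |2-1|+|0-2| = 3
Tile 5: at (2,1), goal (1,1), distance |2-1|+|1-1| = 1
Tile 8: at (2,2), goal (2,1), distance |2-2|+|2-1| = 1
Sum: 1 + 4 + 0 + 1 + 1 + 3 + 1 + 1 = 12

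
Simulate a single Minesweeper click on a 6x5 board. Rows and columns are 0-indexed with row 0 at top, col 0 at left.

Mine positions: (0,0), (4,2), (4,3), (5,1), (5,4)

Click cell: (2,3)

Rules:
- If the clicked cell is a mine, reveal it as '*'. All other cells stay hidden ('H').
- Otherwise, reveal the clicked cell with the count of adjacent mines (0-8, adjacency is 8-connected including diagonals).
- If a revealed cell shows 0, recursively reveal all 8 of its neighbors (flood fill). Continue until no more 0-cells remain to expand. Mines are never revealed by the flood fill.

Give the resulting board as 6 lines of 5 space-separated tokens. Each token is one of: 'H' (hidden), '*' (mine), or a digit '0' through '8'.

H 1 0 0 0
1 1 0 0 0
0 0 0 0 0
0 1 2 2 1
1 2 H H H
H H H H H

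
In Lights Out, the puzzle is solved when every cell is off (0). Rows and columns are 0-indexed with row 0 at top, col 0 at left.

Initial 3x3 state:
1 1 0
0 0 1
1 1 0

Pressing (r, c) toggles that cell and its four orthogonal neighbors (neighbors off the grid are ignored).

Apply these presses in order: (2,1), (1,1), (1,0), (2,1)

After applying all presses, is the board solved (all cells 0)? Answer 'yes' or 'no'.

Answer: yes

Derivation:
After press 1 at (2,1):
1 1 0
0 1 1
0 0 1

After press 2 at (1,1):
1 0 0
1 0 0
0 1 1

After press 3 at (1,0):
0 0 0
0 1 0
1 1 1

After press 4 at (2,1):
0 0 0
0 0 0
0 0 0

Lights still on: 0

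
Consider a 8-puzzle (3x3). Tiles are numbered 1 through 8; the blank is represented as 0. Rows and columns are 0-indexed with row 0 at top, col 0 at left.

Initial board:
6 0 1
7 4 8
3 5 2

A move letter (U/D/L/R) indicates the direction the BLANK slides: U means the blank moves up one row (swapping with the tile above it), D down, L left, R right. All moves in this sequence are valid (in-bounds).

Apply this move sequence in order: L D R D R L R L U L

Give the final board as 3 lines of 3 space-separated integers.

Answer: 7 6 1
0 4 8
3 5 2

Derivation:
After move 1 (L):
0 6 1
7 4 8
3 5 2

After move 2 (D):
7 6 1
0 4 8
3 5 2

After move 3 (R):
7 6 1
4 0 8
3 5 2

After move 4 (D):
7 6 1
4 5 8
3 0 2

After move 5 (R):
7 6 1
4 5 8
3 2 0

After move 6 (L):
7 6 1
4 5 8
3 0 2

After move 7 (R):
7 6 1
4 5 8
3 2 0

After move 8 (L):
7 6 1
4 5 8
3 0 2

After move 9 (U):
7 6 1
4 0 8
3 5 2

After move 10 (L):
7 6 1
0 4 8
3 5 2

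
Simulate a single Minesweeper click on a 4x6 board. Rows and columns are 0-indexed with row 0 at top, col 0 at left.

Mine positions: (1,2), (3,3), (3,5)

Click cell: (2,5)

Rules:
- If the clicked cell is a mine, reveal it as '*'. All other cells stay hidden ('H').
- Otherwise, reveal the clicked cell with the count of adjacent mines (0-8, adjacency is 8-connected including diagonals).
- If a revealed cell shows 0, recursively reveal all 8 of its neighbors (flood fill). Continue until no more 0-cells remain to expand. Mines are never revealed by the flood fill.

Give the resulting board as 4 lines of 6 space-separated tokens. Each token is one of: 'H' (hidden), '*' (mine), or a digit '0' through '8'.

H H H H H H
H H H H H H
H H H H H 1
H H H H H H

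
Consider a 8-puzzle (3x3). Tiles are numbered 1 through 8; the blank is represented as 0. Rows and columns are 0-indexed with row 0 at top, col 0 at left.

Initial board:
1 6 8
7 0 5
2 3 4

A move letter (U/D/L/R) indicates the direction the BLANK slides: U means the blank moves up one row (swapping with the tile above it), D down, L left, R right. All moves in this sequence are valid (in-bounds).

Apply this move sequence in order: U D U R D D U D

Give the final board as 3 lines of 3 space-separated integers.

Answer: 1 8 5
7 6 4
2 3 0

Derivation:
After move 1 (U):
1 0 8
7 6 5
2 3 4

After move 2 (D):
1 6 8
7 0 5
2 3 4

After move 3 (U):
1 0 8
7 6 5
2 3 4

After move 4 (R):
1 8 0
7 6 5
2 3 4

After move 5 (D):
1 8 5
7 6 0
2 3 4

After move 6 (D):
1 8 5
7 6 4
2 3 0

After move 7 (U):
1 8 5
7 6 0
2 3 4

After move 8 (D):
1 8 5
7 6 4
2 3 0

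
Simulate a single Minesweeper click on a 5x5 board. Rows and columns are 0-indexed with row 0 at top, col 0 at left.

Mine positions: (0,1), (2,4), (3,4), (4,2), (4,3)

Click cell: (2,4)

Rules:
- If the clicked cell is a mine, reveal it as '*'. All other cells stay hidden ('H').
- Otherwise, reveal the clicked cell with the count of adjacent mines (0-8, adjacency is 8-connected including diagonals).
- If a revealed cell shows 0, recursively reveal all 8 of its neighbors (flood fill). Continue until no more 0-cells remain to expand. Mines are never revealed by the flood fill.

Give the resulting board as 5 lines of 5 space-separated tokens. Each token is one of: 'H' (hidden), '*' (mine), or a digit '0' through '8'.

H H H H H
H H H H H
H H H H *
H H H H H
H H H H H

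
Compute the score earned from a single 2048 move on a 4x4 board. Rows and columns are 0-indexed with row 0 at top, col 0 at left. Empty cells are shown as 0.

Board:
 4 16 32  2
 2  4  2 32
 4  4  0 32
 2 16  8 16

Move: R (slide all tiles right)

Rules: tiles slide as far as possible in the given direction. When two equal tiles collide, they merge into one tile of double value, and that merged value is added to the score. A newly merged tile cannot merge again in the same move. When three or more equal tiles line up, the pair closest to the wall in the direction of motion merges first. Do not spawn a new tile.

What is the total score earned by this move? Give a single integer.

Slide right:
row 0: [4, 16, 32, 2] -> [4, 16, 32, 2]  score +0 (running 0)
row 1: [2, 4, 2, 32] -> [2, 4, 2, 32]  score +0 (running 0)
row 2: [4, 4, 0, 32] -> [0, 0, 8, 32]  score +8 (running 8)
row 3: [2, 16, 8, 16] -> [2, 16, 8, 16]  score +0 (running 8)
Board after move:
 4 16 32  2
 2  4  2 32
 0  0  8 32
 2 16  8 16

Answer: 8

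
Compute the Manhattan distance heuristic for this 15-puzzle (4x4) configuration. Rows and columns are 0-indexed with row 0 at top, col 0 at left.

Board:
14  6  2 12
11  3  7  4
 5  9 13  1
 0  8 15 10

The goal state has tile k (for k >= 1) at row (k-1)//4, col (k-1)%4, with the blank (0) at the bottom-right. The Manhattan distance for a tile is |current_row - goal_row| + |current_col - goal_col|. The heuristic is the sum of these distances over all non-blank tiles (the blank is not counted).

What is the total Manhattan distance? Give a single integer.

Answer: 31

Derivation:
Tile 14: at (0,0), goal (3,1), distance |0-3|+|0-1| = 4
Tile 6: at (0,1), goal (1,1), distance |0-1|+|1-1| = 1
Tile 2: at (0,2), goal (0,1), distance |0-0|+|2-1| = 1
Tile 12: at (0,3), goal (2,3), distance |0-2|+|3-3| = 2
Tile 11: at (1,0), goal (2,2), distance |1-2|+|0-2| = 3
Tile 3: at (1,1), goal (0,2), distance |1-0|+|1-2| = 2
Tile 7: at (1,2), goal (1,2), distance |1-1|+|2-2| = 0
Tile 4: at (1,3), goal (0,3), distance |1-0|+|3-3| = 1
Tile 5: at (2,0), goal (1,0), distance |2-1|+|0-0| = 1
Tile 9: at (2,1), goal (2,0), distance |2-2|+|1-0| = 1
Tile 13: at (2,2), goal (3,0), distance |2-3|+|2-0| = 3
Tile 1: at (2,3), goal (0,0), distance |2-0|+|3-0| = 5
Tile 8: at (3,1), goal (1,3), distance |3-1|+|1-3| = 4
Tile 15: at (3,2), goal (3,2), distance |3-3|+|2-2| = 0
Tile 10: at (3,3), goal (2,1), distance |3-2|+|3-1| = 3
Sum: 4 + 1 + 1 + 2 + 3 + 2 + 0 + 1 + 1 + 1 + 3 + 5 + 4 + 0 + 3 = 31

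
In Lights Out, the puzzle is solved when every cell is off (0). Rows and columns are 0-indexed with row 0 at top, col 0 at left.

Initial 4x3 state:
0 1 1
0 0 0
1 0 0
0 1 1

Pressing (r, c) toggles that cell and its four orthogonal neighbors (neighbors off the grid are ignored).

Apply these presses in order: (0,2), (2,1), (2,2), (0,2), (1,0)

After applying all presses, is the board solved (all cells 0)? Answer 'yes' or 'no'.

After press 1 at (0,2):
0 0 0
0 0 1
1 0 0
0 1 1

After press 2 at (2,1):
0 0 0
0 1 1
0 1 1
0 0 1

After press 3 at (2,2):
0 0 0
0 1 0
0 0 0
0 0 0

After press 4 at (0,2):
0 1 1
0 1 1
0 0 0
0 0 0

After press 5 at (1,0):
1 1 1
1 0 1
1 0 0
0 0 0

Lights still on: 6

Answer: no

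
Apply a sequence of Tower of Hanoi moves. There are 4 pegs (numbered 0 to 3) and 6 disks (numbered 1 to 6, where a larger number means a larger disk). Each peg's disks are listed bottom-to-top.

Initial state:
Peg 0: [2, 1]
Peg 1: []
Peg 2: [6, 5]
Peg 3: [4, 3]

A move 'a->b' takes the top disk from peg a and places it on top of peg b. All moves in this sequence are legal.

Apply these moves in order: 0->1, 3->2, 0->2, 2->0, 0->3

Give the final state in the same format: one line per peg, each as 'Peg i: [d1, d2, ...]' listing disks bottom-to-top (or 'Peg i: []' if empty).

Answer: Peg 0: []
Peg 1: [1]
Peg 2: [6, 5, 3]
Peg 3: [4, 2]

Derivation:
After move 1 (0->1):
Peg 0: [2]
Peg 1: [1]
Peg 2: [6, 5]
Peg 3: [4, 3]

After move 2 (3->2):
Peg 0: [2]
Peg 1: [1]
Peg 2: [6, 5, 3]
Peg 3: [4]

After move 3 (0->2):
Peg 0: []
Peg 1: [1]
Peg 2: [6, 5, 3, 2]
Peg 3: [4]

After move 4 (2->0):
Peg 0: [2]
Peg 1: [1]
Peg 2: [6, 5, 3]
Peg 3: [4]

After move 5 (0->3):
Peg 0: []
Peg 1: [1]
Peg 2: [6, 5, 3]
Peg 3: [4, 2]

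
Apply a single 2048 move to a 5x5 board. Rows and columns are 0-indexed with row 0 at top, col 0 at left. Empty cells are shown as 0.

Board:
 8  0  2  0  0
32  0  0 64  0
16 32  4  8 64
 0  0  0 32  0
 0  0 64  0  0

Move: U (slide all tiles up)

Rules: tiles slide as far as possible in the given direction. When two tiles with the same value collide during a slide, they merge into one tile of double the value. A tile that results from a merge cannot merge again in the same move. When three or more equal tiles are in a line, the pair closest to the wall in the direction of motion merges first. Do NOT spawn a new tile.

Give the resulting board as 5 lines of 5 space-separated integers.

Answer:  8 32  2 64 64
32  0  4  8  0
16  0 64 32  0
 0  0  0  0  0
 0  0  0  0  0

Derivation:
Slide up:
col 0: [8, 32, 16, 0, 0] -> [8, 32, 16, 0, 0]
col 1: [0, 0, 32, 0, 0] -> [32, 0, 0, 0, 0]
col 2: [2, 0, 4, 0, 64] -> [2, 4, 64, 0, 0]
col 3: [0, 64, 8, 32, 0] -> [64, 8, 32, 0, 0]
col 4: [0, 0, 64, 0, 0] -> [64, 0, 0, 0, 0]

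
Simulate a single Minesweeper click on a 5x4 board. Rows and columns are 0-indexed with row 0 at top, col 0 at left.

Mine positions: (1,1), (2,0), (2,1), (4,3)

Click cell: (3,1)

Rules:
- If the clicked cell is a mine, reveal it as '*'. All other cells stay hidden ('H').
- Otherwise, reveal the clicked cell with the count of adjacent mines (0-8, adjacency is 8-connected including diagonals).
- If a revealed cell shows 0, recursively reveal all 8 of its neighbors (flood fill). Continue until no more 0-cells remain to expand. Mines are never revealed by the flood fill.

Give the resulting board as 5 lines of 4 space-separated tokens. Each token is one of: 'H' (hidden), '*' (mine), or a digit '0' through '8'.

H H H H
H H H H
H H H H
H 2 H H
H H H H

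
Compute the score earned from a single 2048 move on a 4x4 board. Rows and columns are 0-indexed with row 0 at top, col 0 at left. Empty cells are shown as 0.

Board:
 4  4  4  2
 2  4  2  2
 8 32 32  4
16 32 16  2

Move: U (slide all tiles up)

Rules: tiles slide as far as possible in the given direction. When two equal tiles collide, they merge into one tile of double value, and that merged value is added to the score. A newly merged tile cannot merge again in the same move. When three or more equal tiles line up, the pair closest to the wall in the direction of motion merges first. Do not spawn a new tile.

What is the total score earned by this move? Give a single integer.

Slide up:
col 0: [4, 2, 8, 16] -> [4, 2, 8, 16]  score +0 (running 0)
col 1: [4, 4, 32, 32] -> [8, 64, 0, 0]  score +72 (running 72)
col 2: [4, 2, 32, 16] -> [4, 2, 32, 16]  score +0 (running 72)
col 3: [2, 2, 4, 2] -> [4, 4, 2, 0]  score +4 (running 76)
Board after move:
 4  8  4  4
 2 64  2  4
 8  0 32  2
16  0 16  0

Answer: 76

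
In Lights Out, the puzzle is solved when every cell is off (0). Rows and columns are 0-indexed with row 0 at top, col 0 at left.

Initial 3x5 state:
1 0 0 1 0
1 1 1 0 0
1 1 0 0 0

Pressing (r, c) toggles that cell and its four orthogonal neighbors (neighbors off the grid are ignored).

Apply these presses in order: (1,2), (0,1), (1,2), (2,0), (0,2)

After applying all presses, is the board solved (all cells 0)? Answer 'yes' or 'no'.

Answer: yes

Derivation:
After press 1 at (1,2):
1 0 1 1 0
1 0 0 1 0
1 1 1 0 0

After press 2 at (0,1):
0 1 0 1 0
1 1 0 1 0
1 1 1 0 0

After press 3 at (1,2):
0 1 1 1 0
1 0 1 0 0
1 1 0 0 0

After press 4 at (2,0):
0 1 1 1 0
0 0 1 0 0
0 0 0 0 0

After press 5 at (0,2):
0 0 0 0 0
0 0 0 0 0
0 0 0 0 0

Lights still on: 0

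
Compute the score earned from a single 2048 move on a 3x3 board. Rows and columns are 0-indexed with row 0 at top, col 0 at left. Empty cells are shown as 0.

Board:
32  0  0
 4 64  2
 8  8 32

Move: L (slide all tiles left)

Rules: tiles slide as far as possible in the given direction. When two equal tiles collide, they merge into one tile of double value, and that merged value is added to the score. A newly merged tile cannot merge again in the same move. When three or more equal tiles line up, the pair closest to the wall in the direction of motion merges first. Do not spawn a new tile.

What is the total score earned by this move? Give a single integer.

Slide left:
row 0: [32, 0, 0] -> [32, 0, 0]  score +0 (running 0)
row 1: [4, 64, 2] -> [4, 64, 2]  score +0 (running 0)
row 2: [8, 8, 32] -> [16, 32, 0]  score +16 (running 16)
Board after move:
32  0  0
 4 64  2
16 32  0

Answer: 16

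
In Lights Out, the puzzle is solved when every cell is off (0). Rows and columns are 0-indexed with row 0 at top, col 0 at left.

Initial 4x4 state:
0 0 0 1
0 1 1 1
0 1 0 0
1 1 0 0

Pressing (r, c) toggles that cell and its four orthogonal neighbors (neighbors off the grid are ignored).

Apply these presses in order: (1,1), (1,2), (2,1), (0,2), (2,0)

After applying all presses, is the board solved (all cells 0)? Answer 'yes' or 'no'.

After press 1 at (1,1):
0 1 0 1
1 0 0 1
0 0 0 0
1 1 0 0

After press 2 at (1,2):
0 1 1 1
1 1 1 0
0 0 1 0
1 1 0 0

After press 3 at (2,1):
0 1 1 1
1 0 1 0
1 1 0 0
1 0 0 0

After press 4 at (0,2):
0 0 0 0
1 0 0 0
1 1 0 0
1 0 0 0

After press 5 at (2,0):
0 0 0 0
0 0 0 0
0 0 0 0
0 0 0 0

Lights still on: 0

Answer: yes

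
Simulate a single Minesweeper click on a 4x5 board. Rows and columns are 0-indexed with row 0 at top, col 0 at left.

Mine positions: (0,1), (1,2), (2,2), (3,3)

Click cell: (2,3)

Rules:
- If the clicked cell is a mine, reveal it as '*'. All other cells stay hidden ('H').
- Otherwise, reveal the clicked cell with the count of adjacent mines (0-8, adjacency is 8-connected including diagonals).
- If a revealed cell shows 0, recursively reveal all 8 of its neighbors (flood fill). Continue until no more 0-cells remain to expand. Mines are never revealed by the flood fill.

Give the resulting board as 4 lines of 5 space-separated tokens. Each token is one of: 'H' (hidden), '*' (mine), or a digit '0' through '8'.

H H H H H
H H H H H
H H H 3 H
H H H H H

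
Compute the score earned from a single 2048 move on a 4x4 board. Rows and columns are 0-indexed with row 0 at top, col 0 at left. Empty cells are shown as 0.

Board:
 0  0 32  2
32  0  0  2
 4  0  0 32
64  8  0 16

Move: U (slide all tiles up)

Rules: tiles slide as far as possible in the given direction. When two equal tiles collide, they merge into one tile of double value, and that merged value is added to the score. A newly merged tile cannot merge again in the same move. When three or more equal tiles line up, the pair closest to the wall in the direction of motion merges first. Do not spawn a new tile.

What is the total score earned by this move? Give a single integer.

Slide up:
col 0: [0, 32, 4, 64] -> [32, 4, 64, 0]  score +0 (running 0)
col 1: [0, 0, 0, 8] -> [8, 0, 0, 0]  score +0 (running 0)
col 2: [32, 0, 0, 0] -> [32, 0, 0, 0]  score +0 (running 0)
col 3: [2, 2, 32, 16] -> [4, 32, 16, 0]  score +4 (running 4)
Board after move:
32  8 32  4
 4  0  0 32
64  0  0 16
 0  0  0  0

Answer: 4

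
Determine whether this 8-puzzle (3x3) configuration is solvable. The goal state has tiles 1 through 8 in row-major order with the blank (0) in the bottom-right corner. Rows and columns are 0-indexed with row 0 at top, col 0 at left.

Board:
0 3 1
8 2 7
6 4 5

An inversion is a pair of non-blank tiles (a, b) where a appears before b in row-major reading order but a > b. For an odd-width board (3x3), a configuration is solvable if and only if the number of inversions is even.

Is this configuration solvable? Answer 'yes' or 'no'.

Answer: yes

Derivation:
Inversions (pairs i<j in row-major order where tile[i] > tile[j] > 0): 12
12 is even, so the puzzle is solvable.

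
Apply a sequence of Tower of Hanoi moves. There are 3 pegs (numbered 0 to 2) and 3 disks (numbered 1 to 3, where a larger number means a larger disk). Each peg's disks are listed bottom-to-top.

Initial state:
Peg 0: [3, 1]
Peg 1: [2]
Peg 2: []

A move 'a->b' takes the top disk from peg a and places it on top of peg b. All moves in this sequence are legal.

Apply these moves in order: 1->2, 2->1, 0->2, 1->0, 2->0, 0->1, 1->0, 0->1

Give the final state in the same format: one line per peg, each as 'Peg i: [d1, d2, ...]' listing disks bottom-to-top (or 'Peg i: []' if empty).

After move 1 (1->2):
Peg 0: [3, 1]
Peg 1: []
Peg 2: [2]

After move 2 (2->1):
Peg 0: [3, 1]
Peg 1: [2]
Peg 2: []

After move 3 (0->2):
Peg 0: [3]
Peg 1: [2]
Peg 2: [1]

After move 4 (1->0):
Peg 0: [3, 2]
Peg 1: []
Peg 2: [1]

After move 5 (2->0):
Peg 0: [3, 2, 1]
Peg 1: []
Peg 2: []

After move 6 (0->1):
Peg 0: [3, 2]
Peg 1: [1]
Peg 2: []

After move 7 (1->0):
Peg 0: [3, 2, 1]
Peg 1: []
Peg 2: []

After move 8 (0->1):
Peg 0: [3, 2]
Peg 1: [1]
Peg 2: []

Answer: Peg 0: [3, 2]
Peg 1: [1]
Peg 2: []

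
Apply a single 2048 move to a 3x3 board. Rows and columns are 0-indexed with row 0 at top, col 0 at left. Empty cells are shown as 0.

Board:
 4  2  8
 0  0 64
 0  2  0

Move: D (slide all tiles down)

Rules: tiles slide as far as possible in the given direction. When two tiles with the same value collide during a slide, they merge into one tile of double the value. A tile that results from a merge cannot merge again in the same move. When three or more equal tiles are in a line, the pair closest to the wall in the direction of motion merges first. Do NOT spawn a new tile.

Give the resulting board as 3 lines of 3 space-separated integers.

Answer:  0  0  0
 0  0  8
 4  4 64

Derivation:
Slide down:
col 0: [4, 0, 0] -> [0, 0, 4]
col 1: [2, 0, 2] -> [0, 0, 4]
col 2: [8, 64, 0] -> [0, 8, 64]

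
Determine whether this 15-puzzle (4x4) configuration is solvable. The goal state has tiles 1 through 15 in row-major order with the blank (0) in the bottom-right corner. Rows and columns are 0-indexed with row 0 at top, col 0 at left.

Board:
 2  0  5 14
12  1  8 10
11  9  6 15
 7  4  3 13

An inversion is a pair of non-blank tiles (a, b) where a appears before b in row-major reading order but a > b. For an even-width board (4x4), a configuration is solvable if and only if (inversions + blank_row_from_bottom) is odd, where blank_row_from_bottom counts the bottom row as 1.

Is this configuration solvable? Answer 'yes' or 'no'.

Answer: yes

Derivation:
Inversions: 51
Blank is in row 0 (0-indexed from top), which is row 4 counting from the bottom (bottom = 1).
51 + 4 = 55, which is odd, so the puzzle is solvable.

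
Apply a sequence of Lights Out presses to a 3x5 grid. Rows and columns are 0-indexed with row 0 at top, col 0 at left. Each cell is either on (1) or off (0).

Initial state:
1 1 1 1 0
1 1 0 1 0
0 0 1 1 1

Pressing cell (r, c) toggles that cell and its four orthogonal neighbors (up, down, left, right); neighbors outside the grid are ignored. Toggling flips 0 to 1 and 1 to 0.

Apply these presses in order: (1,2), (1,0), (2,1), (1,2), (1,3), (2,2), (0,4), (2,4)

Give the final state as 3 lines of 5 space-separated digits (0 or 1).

Answer: 0 1 1 1 1
0 1 0 0 1
0 0 1 0 0

Derivation:
After press 1 at (1,2):
1 1 0 1 0
1 0 1 0 0
0 0 0 1 1

After press 2 at (1,0):
0 1 0 1 0
0 1 1 0 0
1 0 0 1 1

After press 3 at (2,1):
0 1 0 1 0
0 0 1 0 0
0 1 1 1 1

After press 4 at (1,2):
0 1 1 1 0
0 1 0 1 0
0 1 0 1 1

After press 5 at (1,3):
0 1 1 0 0
0 1 1 0 1
0 1 0 0 1

After press 6 at (2,2):
0 1 1 0 0
0 1 0 0 1
0 0 1 1 1

After press 7 at (0,4):
0 1 1 1 1
0 1 0 0 0
0 0 1 1 1

After press 8 at (2,4):
0 1 1 1 1
0 1 0 0 1
0 0 1 0 0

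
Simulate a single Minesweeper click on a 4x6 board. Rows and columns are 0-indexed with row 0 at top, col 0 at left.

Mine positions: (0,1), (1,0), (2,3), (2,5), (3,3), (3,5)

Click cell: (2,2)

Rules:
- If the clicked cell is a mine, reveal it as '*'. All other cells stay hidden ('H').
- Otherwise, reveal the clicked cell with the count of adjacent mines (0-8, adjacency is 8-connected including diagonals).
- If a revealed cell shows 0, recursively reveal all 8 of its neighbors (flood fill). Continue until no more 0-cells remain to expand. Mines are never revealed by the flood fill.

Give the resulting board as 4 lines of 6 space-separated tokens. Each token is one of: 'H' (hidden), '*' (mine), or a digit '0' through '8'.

H H H H H H
H H H H H H
H H 2 H H H
H H H H H H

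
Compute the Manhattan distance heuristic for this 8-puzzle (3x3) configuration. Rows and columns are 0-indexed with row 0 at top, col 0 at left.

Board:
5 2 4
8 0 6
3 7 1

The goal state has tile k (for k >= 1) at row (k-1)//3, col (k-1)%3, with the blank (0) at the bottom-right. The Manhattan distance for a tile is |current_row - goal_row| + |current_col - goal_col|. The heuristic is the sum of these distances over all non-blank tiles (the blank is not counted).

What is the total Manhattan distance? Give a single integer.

Answer: 16

Derivation:
Tile 5: at (0,0), goal (1,1), distance |0-1|+|0-1| = 2
Tile 2: at (0,1), goal (0,1), distance |0-0|+|1-1| = 0
Tile 4: at (0,2), goal (1,0), distance |0-1|+|2-0| = 3
Tile 8: at (1,0), goal (2,1), distance |1-2|+|0-1| = 2
Tile 6: at (1,2), goal (1,2), distance |1-1|+|2-2| = 0
Tile 3: at (2,0), goal (0,2), distance |2-0|+|0-2| = 4
Tile 7: at (2,1), goal (2,0), distance |2-2|+|1-0| = 1
Tile 1: at (2,2), goal (0,0), distance |2-0|+|2-0| = 4
Sum: 2 + 0 + 3 + 2 + 0 + 4 + 1 + 4 = 16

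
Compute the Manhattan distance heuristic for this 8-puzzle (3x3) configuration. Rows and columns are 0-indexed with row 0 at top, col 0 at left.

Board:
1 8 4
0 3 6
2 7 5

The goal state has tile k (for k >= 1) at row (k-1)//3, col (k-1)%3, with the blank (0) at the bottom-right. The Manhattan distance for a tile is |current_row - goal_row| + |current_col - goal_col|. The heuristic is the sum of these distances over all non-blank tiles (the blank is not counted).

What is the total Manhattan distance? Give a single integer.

Tile 1: (0,0)->(0,0) = 0
Tile 8: (0,1)->(2,1) = 2
Tile 4: (0,2)->(1,0) = 3
Tile 3: (1,1)->(0,2) = 2
Tile 6: (1,2)->(1,2) = 0
Tile 2: (2,0)->(0,1) = 3
Tile 7: (2,1)->(2,0) = 1
Tile 5: (2,2)->(1,1) = 2
Sum: 0 + 2 + 3 + 2 + 0 + 3 + 1 + 2 = 13

Answer: 13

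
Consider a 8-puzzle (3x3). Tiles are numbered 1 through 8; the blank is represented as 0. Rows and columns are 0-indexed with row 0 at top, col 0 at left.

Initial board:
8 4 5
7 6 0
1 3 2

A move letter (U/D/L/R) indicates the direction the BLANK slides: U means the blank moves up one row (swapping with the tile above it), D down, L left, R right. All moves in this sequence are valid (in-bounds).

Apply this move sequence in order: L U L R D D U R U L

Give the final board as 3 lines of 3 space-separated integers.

After move 1 (L):
8 4 5
7 0 6
1 3 2

After move 2 (U):
8 0 5
7 4 6
1 3 2

After move 3 (L):
0 8 5
7 4 6
1 3 2

After move 4 (R):
8 0 5
7 4 6
1 3 2

After move 5 (D):
8 4 5
7 0 6
1 3 2

After move 6 (D):
8 4 5
7 3 6
1 0 2

After move 7 (U):
8 4 5
7 0 6
1 3 2

After move 8 (R):
8 4 5
7 6 0
1 3 2

After move 9 (U):
8 4 0
7 6 5
1 3 2

After move 10 (L):
8 0 4
7 6 5
1 3 2

Answer: 8 0 4
7 6 5
1 3 2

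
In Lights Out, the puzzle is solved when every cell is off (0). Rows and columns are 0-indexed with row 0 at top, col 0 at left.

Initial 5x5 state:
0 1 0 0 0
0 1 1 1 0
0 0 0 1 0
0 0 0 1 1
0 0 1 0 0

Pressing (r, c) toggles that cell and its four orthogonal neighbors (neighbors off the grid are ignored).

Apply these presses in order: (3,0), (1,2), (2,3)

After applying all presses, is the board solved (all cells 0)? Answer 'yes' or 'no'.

After press 1 at (3,0):
0 1 0 0 0
0 1 1 1 0
1 0 0 1 0
1 1 0 1 1
1 0 1 0 0

After press 2 at (1,2):
0 1 1 0 0
0 0 0 0 0
1 0 1 1 0
1 1 0 1 1
1 0 1 0 0

After press 3 at (2,3):
0 1 1 0 0
0 0 0 1 0
1 0 0 0 1
1 1 0 0 1
1 0 1 0 0

Lights still on: 10

Answer: no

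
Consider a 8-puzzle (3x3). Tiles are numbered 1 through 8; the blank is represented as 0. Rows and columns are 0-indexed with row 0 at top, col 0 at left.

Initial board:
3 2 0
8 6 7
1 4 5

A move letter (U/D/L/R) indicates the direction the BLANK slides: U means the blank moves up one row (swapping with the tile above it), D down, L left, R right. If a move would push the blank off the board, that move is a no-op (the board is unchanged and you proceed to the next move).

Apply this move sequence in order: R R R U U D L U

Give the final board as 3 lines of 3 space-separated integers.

After move 1 (R):
3 2 0
8 6 7
1 4 5

After move 2 (R):
3 2 0
8 6 7
1 4 5

After move 3 (R):
3 2 0
8 6 7
1 4 5

After move 4 (U):
3 2 0
8 6 7
1 4 5

After move 5 (U):
3 2 0
8 6 7
1 4 5

After move 6 (D):
3 2 7
8 6 0
1 4 5

After move 7 (L):
3 2 7
8 0 6
1 4 5

After move 8 (U):
3 0 7
8 2 6
1 4 5

Answer: 3 0 7
8 2 6
1 4 5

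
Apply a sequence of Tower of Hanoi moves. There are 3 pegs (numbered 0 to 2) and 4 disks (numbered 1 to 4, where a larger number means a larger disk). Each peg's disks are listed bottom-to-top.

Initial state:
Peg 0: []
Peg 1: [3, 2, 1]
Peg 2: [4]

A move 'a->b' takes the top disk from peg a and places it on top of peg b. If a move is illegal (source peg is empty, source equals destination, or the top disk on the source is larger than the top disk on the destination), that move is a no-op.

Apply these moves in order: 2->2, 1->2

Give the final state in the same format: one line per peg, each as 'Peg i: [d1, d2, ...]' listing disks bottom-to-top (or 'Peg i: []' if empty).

Answer: Peg 0: []
Peg 1: [3, 2]
Peg 2: [4, 1]

Derivation:
After move 1 (2->2):
Peg 0: []
Peg 1: [3, 2, 1]
Peg 2: [4]

After move 2 (1->2):
Peg 0: []
Peg 1: [3, 2]
Peg 2: [4, 1]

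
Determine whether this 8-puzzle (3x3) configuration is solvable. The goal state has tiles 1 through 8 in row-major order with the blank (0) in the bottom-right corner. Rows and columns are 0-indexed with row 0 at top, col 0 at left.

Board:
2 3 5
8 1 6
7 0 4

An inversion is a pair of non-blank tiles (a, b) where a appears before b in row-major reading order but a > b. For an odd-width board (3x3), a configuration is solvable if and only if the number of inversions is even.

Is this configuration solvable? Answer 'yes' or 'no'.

Answer: yes

Derivation:
Inversions (pairs i<j in row-major order where tile[i] > tile[j] > 0): 10
10 is even, so the puzzle is solvable.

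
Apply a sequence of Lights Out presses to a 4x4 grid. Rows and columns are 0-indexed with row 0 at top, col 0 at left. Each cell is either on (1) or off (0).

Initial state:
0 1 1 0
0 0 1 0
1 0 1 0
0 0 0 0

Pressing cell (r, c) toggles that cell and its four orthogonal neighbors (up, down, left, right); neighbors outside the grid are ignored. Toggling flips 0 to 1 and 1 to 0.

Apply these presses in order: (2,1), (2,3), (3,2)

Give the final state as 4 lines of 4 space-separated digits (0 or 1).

After press 1 at (2,1):
0 1 1 0
0 1 1 0
0 1 0 0
0 1 0 0

After press 2 at (2,3):
0 1 1 0
0 1 1 1
0 1 1 1
0 1 0 1

After press 3 at (3,2):
0 1 1 0
0 1 1 1
0 1 0 1
0 0 1 0

Answer: 0 1 1 0
0 1 1 1
0 1 0 1
0 0 1 0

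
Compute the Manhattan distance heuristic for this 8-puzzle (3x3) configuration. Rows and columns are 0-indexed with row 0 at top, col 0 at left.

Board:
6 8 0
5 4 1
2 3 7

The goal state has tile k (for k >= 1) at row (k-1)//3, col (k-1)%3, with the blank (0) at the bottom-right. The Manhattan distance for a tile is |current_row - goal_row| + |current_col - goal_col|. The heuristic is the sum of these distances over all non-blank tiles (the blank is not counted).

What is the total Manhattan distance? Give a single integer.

Tile 6: (0,0)->(1,2) = 3
Tile 8: (0,1)->(2,1) = 2
Tile 5: (1,0)->(1,1) = 1
Tile 4: (1,1)->(1,0) = 1
Tile 1: (1,2)->(0,0) = 3
Tile 2: (2,0)->(0,1) = 3
Tile 3: (2,1)->(0,2) = 3
Tile 7: (2,2)->(2,0) = 2
Sum: 3 + 2 + 1 + 1 + 3 + 3 + 3 + 2 = 18

Answer: 18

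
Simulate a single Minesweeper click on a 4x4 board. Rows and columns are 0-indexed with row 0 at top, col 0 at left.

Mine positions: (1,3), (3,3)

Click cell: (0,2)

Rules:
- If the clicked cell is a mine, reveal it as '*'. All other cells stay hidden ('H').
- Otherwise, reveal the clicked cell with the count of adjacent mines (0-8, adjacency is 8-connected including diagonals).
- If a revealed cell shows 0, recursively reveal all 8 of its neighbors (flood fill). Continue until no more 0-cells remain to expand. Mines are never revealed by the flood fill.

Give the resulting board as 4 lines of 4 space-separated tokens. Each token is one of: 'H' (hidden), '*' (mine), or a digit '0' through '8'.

H H 1 H
H H H H
H H H H
H H H H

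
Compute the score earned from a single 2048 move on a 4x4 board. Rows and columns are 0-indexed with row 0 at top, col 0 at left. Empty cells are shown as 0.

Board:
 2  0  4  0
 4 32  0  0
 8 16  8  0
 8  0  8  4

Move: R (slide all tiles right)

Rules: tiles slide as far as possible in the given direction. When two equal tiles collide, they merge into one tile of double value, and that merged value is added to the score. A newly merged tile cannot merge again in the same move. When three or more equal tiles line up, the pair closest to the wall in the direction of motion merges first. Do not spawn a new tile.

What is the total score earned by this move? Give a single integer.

Answer: 16

Derivation:
Slide right:
row 0: [2, 0, 4, 0] -> [0, 0, 2, 4]  score +0 (running 0)
row 1: [4, 32, 0, 0] -> [0, 0, 4, 32]  score +0 (running 0)
row 2: [8, 16, 8, 0] -> [0, 8, 16, 8]  score +0 (running 0)
row 3: [8, 0, 8, 4] -> [0, 0, 16, 4]  score +16 (running 16)
Board after move:
 0  0  2  4
 0  0  4 32
 0  8 16  8
 0  0 16  4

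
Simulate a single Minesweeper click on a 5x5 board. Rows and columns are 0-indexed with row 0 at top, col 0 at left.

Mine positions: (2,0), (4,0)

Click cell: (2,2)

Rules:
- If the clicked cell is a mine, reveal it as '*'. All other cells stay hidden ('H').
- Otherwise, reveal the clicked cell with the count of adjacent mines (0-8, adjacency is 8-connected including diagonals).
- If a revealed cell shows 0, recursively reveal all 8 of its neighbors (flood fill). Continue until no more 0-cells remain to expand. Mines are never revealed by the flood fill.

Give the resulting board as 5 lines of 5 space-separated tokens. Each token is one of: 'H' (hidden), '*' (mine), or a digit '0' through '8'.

0 0 0 0 0
1 1 0 0 0
H 1 0 0 0
H 2 0 0 0
H 1 0 0 0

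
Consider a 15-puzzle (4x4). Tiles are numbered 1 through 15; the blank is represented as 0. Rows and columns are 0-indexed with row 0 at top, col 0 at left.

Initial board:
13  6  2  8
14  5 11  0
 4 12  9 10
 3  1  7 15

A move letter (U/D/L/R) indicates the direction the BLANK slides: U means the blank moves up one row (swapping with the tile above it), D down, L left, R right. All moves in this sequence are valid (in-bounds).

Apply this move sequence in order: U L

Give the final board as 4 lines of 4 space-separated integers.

After move 1 (U):
13  6  2  0
14  5 11  8
 4 12  9 10
 3  1  7 15

After move 2 (L):
13  6  0  2
14  5 11  8
 4 12  9 10
 3  1  7 15

Answer: 13  6  0  2
14  5 11  8
 4 12  9 10
 3  1  7 15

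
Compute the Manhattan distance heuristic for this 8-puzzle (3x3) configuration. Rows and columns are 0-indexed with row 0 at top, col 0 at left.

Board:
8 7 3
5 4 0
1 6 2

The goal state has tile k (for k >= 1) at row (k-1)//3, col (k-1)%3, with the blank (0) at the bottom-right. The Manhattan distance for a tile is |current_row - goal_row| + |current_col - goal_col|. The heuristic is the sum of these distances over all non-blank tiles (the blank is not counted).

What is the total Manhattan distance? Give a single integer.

Answer: 15

Derivation:
Tile 8: at (0,0), goal (2,1), distance |0-2|+|0-1| = 3
Tile 7: at (0,1), goal (2,0), distance |0-2|+|1-0| = 3
Tile 3: at (0,2), goal (0,2), distance |0-0|+|2-2| = 0
Tile 5: at (1,0), goal (1,1), distance |1-1|+|0-1| = 1
Tile 4: at (1,1), goal (1,0), distance |1-1|+|1-0| = 1
Tile 1: at (2,0), goal (0,0), distance |2-0|+|0-0| = 2
Tile 6: at (2,1), goal (1,2), distance |2-1|+|1-2| = 2
Tile 2: at (2,2), goal (0,1), distance |2-0|+|2-1| = 3
Sum: 3 + 3 + 0 + 1 + 1 + 2 + 2 + 3 = 15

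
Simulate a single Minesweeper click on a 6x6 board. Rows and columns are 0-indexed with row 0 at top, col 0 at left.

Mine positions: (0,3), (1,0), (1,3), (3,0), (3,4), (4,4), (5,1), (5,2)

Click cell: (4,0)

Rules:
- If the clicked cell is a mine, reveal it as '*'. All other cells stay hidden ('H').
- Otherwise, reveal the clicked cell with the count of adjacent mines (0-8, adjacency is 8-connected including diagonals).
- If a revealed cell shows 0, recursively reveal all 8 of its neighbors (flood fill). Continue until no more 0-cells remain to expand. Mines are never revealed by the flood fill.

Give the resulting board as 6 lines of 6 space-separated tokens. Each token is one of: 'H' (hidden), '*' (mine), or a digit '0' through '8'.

H H H H H H
H H H H H H
H H H H H H
H H H H H H
2 H H H H H
H H H H H H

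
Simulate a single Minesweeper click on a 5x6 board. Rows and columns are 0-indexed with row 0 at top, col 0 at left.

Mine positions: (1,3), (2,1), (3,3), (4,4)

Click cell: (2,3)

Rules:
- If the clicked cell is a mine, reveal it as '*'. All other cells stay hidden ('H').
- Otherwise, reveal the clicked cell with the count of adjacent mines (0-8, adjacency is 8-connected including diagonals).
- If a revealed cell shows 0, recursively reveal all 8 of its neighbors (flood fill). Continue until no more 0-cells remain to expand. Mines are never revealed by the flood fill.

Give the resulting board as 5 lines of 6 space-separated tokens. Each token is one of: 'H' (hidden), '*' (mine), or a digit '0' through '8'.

H H H H H H
H H H H H H
H H H 2 H H
H H H H H H
H H H H H H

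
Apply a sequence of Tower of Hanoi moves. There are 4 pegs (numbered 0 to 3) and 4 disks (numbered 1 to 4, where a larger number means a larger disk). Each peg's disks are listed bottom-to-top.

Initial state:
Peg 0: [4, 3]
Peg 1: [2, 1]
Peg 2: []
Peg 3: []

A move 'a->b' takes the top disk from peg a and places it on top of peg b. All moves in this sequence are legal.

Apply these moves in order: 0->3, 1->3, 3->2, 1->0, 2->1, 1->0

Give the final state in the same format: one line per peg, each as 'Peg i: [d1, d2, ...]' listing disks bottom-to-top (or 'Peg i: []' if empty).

Answer: Peg 0: [4, 2, 1]
Peg 1: []
Peg 2: []
Peg 3: [3]

Derivation:
After move 1 (0->3):
Peg 0: [4]
Peg 1: [2, 1]
Peg 2: []
Peg 3: [3]

After move 2 (1->3):
Peg 0: [4]
Peg 1: [2]
Peg 2: []
Peg 3: [3, 1]

After move 3 (3->2):
Peg 0: [4]
Peg 1: [2]
Peg 2: [1]
Peg 3: [3]

After move 4 (1->0):
Peg 0: [4, 2]
Peg 1: []
Peg 2: [1]
Peg 3: [3]

After move 5 (2->1):
Peg 0: [4, 2]
Peg 1: [1]
Peg 2: []
Peg 3: [3]

After move 6 (1->0):
Peg 0: [4, 2, 1]
Peg 1: []
Peg 2: []
Peg 3: [3]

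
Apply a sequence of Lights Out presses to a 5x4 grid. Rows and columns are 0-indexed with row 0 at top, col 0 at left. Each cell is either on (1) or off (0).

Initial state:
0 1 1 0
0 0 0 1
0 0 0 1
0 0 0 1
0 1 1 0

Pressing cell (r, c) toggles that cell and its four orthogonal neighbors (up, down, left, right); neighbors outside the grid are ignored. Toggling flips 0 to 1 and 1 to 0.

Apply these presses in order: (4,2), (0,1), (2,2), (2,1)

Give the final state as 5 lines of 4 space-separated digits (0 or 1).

After press 1 at (4,2):
0 1 1 0
0 0 0 1
0 0 0 1
0 0 1 1
0 0 0 1

After press 2 at (0,1):
1 0 0 0
0 1 0 1
0 0 0 1
0 0 1 1
0 0 0 1

After press 3 at (2,2):
1 0 0 0
0 1 1 1
0 1 1 0
0 0 0 1
0 0 0 1

After press 4 at (2,1):
1 0 0 0
0 0 1 1
1 0 0 0
0 1 0 1
0 0 0 1

Answer: 1 0 0 0
0 0 1 1
1 0 0 0
0 1 0 1
0 0 0 1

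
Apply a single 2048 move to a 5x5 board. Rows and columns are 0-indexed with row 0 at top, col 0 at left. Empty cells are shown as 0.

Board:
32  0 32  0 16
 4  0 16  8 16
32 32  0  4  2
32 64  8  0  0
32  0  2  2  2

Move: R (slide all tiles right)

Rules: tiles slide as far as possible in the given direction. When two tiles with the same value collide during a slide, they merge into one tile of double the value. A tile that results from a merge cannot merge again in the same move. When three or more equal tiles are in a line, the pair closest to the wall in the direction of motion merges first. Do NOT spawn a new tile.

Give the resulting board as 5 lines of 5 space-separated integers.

Answer:  0  0  0 64 16
 0  4 16  8 16
 0  0 64  4  2
 0  0 32 64  8
 0  0 32  2  4

Derivation:
Slide right:
row 0: [32, 0, 32, 0, 16] -> [0, 0, 0, 64, 16]
row 1: [4, 0, 16, 8, 16] -> [0, 4, 16, 8, 16]
row 2: [32, 32, 0, 4, 2] -> [0, 0, 64, 4, 2]
row 3: [32, 64, 8, 0, 0] -> [0, 0, 32, 64, 8]
row 4: [32, 0, 2, 2, 2] -> [0, 0, 32, 2, 4]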